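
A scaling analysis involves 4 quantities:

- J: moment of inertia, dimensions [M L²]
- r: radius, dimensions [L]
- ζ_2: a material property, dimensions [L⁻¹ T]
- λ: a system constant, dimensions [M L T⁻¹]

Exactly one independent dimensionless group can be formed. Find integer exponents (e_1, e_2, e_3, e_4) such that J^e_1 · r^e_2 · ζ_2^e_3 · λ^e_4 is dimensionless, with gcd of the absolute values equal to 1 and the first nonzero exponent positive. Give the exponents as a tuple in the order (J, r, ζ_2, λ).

(1, -2, -1, -1)

M: e_1·(1) + e_2·(0) + e_3·(0) + e_4·(1) = 0
L: e_1·(2) + e_2·(1) + e_3·(-1) + e_4·(1) = 0
T: e_1·(0) + e_2·(0) + e_3·(1) + e_4·(-1) = 0
Solving this homogeneous linear system for the smallest-integer solution (first nonzero entry positive) gives (1, -2, -1, -1).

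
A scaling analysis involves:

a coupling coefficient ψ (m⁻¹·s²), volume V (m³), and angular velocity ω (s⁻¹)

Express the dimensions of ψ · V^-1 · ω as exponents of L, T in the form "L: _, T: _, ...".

L: -4, T: 1

Collect each base-dimension exponent across the product:
  L: (-1) − (3) + (0) = -4
  T: (2) − (0) + (-1) = 1
So the dimensions are [L⁻⁴ T].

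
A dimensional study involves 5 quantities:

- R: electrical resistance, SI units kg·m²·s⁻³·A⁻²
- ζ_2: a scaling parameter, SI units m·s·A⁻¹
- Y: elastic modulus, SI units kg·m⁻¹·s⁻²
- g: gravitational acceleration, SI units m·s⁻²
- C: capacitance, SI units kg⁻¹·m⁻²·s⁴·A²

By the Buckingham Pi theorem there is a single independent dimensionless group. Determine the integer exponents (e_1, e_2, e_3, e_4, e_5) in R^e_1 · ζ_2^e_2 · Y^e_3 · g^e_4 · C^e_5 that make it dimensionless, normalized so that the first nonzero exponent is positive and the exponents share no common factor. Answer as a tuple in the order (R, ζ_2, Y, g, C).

M: e_1·(1) + e_2·(0) + e_3·(1) + e_4·(0) + e_5·(-1) = 0
L: e_1·(2) + e_2·(1) + e_3·(-1) + e_4·(1) + e_5·(-2) = 0
T: e_1·(-3) + e_2·(1) + e_3·(-2) + e_4·(-2) + e_5·(4) = 0
I: e_1·(-2) + e_2·(-1) + e_3·(0) + e_4·(0) + e_5·(2) = 0
Solving this homogeneous linear system for the smallest-integer solution (first nonzero entry positive) gives (2, -2, -1, -1, 1).

(2, -2, -1, -1, 1)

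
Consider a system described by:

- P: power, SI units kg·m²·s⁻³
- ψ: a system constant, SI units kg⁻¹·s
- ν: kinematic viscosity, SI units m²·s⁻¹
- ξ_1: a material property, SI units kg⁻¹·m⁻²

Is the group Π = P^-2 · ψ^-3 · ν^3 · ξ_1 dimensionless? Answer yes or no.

Sum the exponent of each base dimension across the product:
  M: −2·[P]_M − 3·[ψ]_M + 3·[ν]_M + [ξ_1]_M = −2·(1) − 3·(-1) + 3·(0) + (-1) = 0
  L: −2·[P]_L − 3·[ψ]_L + 3·[ν]_L + [ξ_1]_L = −2·(2) − 3·(0) + 3·(2) + (-2) = 0
  T: −2·[P]_T − 3·[ψ]_T + 3·[ν]_T + [ξ_1]_T = −2·(-3) − 3·(1) + 3·(-1) + (0) = 0
All base exponents vanish — dimensionless.

yes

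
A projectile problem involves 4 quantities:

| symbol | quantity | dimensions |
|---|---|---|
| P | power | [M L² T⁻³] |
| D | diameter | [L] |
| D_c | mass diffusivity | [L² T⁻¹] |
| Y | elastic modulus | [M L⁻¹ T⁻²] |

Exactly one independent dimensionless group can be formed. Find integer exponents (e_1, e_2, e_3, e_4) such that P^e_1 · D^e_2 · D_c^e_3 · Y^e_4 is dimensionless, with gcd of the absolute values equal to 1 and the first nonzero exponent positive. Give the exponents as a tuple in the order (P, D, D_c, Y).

M: e_1·(1) + e_2·(0) + e_3·(0) + e_4·(1) = 0
L: e_1·(2) + e_2·(1) + e_3·(2) + e_4·(-1) = 0
T: e_1·(-3) + e_2·(0) + e_3·(-1) + e_4·(-2) = 0
Solving this homogeneous linear system for the smallest-integer solution (first nonzero entry positive) gives (1, -1, -1, -1).

(1, -1, -1, -1)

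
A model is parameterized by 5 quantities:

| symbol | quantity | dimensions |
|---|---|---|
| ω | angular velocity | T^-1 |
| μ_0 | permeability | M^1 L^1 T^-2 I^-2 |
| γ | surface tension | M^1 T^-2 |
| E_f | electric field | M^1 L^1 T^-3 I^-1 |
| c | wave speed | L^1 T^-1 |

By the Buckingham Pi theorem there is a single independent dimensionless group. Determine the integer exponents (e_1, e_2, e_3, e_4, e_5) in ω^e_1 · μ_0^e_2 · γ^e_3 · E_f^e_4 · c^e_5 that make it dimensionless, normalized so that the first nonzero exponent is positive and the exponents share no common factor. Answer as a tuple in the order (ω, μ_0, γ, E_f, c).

(1, 1, 1, -2, 1)

M: e_1·(0) + e_2·(1) + e_3·(1) + e_4·(1) + e_5·(0) = 0
L: e_1·(0) + e_2·(1) + e_3·(0) + e_4·(1) + e_5·(1) = 0
T: e_1·(-1) + e_2·(-2) + e_3·(-2) + e_4·(-3) + e_5·(-1) = 0
I: e_1·(0) + e_2·(-2) + e_3·(0) + e_4·(-1) + e_5·(0) = 0
Solving this homogeneous linear system for the smallest-integer solution (first nonzero entry positive) gives (1, 1, 1, -2, 1).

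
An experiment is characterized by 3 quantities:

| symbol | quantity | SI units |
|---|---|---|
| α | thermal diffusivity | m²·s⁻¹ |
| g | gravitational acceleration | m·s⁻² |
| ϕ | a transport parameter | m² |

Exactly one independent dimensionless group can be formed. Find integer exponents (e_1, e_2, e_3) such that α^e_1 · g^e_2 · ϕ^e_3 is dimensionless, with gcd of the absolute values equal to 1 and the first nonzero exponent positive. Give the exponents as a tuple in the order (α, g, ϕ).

(4, -2, -3)

L: e_1·(2) + e_2·(1) + e_3·(2) = 0
T: e_1·(-1) + e_2·(-2) + e_3·(0) = 0
Solving this homogeneous linear system for the smallest-integer solution (first nonzero entry positive) gives (4, -2, -3).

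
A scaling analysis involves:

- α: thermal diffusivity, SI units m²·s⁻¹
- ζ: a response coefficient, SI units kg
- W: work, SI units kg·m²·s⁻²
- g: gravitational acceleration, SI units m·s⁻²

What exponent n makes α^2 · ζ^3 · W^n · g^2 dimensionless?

Balance the M exponent: (1)·n from W, plus 2·(0) + 3·(1) + 2·(0) = 3 from the rest, must sum to zero.
n + 3 = 0, so n = -3.

-3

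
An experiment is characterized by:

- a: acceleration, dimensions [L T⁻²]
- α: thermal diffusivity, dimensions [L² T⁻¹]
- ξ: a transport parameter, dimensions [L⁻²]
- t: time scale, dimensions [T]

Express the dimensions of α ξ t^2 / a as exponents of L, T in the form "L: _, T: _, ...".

L: -1, T: 3

Collect each base-dimension exponent across the product:
  L: −(1) + (2) + (-2) + 2·(0) = -1
  T: −(-2) + (-1) + (0) + 2·(1) = 3
So the dimensions are [L⁻¹ T³].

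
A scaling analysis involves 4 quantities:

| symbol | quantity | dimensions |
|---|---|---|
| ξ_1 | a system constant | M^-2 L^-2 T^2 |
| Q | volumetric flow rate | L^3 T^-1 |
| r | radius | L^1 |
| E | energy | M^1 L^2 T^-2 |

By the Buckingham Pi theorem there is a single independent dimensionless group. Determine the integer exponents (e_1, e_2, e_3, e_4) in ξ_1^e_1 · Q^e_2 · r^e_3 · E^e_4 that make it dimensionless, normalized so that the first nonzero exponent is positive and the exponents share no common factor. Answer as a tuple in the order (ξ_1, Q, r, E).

M: e_1·(-2) + e_2·(0) + e_3·(0) + e_4·(1) = 0
L: e_1·(-2) + e_2·(3) + e_3·(1) + e_4·(2) = 0
T: e_1·(2) + e_2·(-1) + e_3·(0) + e_4·(-2) = 0
Solving this homogeneous linear system for the smallest-integer solution (first nonzero entry positive) gives (1, -2, 4, 2).

(1, -2, 4, 2)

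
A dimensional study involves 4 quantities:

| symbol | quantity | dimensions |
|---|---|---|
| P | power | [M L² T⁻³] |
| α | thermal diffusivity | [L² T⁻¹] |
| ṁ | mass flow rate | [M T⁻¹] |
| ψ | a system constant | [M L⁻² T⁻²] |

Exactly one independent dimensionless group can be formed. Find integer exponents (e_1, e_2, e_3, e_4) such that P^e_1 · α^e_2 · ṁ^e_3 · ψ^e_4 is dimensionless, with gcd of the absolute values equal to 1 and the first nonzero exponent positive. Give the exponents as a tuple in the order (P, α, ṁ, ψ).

M: e_1·(1) + e_2·(0) + e_3·(1) + e_4·(1) = 0
L: e_1·(2) + e_2·(2) + e_3·(0) + e_4·(-2) = 0
T: e_1·(-3) + e_2·(-1) + e_3·(-1) + e_4·(-2) = 0
Solving this homogeneous linear system for the smallest-integer solution (first nonzero entry positive) gives (2, -3, -1, -1).

(2, -3, -1, -1)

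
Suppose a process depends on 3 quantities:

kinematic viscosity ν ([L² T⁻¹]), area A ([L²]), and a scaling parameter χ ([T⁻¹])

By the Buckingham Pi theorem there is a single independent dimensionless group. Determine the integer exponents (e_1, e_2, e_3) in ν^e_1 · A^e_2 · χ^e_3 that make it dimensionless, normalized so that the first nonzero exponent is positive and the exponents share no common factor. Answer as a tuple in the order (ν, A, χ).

(1, -1, -1)

L: e_1·(2) + e_2·(2) + e_3·(0) = 0
T: e_1·(-1) + e_2·(0) + e_3·(-1) = 0
Solving this homogeneous linear system for the smallest-integer solution (first nonzero entry positive) gives (1, -1, -1).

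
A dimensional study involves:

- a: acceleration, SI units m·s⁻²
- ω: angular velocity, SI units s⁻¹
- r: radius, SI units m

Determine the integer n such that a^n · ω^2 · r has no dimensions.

-1

Balance the L exponent: (1)·n from a, plus 2·(0) + (1) = 1 from the rest, must sum to zero.
n + 1 = 0, so n = -1.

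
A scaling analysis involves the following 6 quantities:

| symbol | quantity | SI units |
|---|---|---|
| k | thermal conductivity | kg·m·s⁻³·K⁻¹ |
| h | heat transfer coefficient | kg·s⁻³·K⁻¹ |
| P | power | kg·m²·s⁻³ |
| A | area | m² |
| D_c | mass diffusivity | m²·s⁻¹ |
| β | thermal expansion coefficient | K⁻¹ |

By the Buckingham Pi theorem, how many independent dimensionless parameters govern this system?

2

There are 6 variables and 4 base dimensions (M, L, T, Θ).
The dimension matrix has rank 4.
Independent dimensionless groups: 6 − 4 = 2.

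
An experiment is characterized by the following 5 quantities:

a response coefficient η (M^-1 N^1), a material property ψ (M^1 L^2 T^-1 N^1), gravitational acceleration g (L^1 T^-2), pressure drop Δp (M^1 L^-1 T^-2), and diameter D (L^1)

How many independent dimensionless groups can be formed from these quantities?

1

There are 5 variables and 4 base dimensions (M, L, T, N).
The dimension matrix has rank 4.
Independent dimensionless groups: 5 − 4 = 1.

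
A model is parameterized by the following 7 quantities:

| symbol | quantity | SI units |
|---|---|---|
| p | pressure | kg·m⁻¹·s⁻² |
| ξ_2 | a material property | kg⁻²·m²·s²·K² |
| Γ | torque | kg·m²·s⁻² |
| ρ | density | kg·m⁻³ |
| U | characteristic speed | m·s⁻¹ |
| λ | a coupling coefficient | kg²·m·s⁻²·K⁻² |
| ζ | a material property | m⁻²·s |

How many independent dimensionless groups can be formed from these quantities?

There are 7 variables and 4 base dimensions (M, L, T, Θ).
The dimension matrix has rank 4.
Independent dimensionless groups: 7 − 4 = 3.

3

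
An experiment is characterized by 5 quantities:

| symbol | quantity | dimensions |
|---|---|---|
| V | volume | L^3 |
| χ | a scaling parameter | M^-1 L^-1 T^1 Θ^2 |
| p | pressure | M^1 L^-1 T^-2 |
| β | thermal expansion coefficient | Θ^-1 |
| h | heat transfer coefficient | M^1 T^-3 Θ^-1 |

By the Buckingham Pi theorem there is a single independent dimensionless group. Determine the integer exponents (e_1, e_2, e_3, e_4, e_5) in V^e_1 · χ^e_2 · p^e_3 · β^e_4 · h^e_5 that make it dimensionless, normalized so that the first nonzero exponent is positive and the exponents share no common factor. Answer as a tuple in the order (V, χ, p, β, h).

(1, 1, 2, 3, -1)

M: e_1·(0) + e_2·(-1) + e_3·(1) + e_4·(0) + e_5·(1) = 0
L: e_1·(3) + e_2·(-1) + e_3·(-1) + e_4·(0) + e_5·(0) = 0
T: e_1·(0) + e_2·(1) + e_3·(-2) + e_4·(0) + e_5·(-3) = 0
Θ: e_1·(0) + e_2·(2) + e_3·(0) + e_4·(-1) + e_5·(-1) = 0
Solving this homogeneous linear system for the smallest-integer solution (first nonzero entry positive) gives (1, 1, 2, 3, -1).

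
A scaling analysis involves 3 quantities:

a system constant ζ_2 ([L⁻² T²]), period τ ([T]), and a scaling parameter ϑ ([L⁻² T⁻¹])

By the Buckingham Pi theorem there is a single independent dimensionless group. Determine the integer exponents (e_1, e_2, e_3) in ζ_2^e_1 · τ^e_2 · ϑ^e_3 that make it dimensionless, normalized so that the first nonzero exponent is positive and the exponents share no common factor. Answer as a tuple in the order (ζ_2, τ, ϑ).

L: e_1·(-2) + e_2·(0) + e_3·(-2) = 0
T: e_1·(2) + e_2·(1) + e_3·(-1) = 0
Solving this homogeneous linear system for the smallest-integer solution (first nonzero entry positive) gives (1, -3, -1).

(1, -3, -1)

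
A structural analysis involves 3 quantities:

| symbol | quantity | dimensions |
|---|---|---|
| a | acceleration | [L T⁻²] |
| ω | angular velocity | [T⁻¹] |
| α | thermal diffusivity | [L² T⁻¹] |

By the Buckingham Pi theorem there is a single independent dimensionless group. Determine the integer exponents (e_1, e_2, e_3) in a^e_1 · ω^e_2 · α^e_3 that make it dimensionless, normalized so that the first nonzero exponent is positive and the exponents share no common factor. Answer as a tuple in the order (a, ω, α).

(2, -3, -1)

L: e_1·(1) + e_2·(0) + e_3·(2) = 0
T: e_1·(-2) + e_2·(-1) + e_3·(-1) = 0
Solving this homogeneous linear system for the smallest-integer solution (first nonzero entry positive) gives (2, -3, -1).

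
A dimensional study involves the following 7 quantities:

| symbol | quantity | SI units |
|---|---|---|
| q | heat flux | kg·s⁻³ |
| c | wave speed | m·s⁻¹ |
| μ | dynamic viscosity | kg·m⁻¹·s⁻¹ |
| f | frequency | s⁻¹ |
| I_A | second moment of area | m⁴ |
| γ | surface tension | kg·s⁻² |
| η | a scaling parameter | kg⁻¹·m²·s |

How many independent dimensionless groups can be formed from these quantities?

4

There are 7 variables and 3 base dimensions (M, L, T).
The dimension matrix has rank 3.
Independent dimensionless groups: 7 − 3 = 4.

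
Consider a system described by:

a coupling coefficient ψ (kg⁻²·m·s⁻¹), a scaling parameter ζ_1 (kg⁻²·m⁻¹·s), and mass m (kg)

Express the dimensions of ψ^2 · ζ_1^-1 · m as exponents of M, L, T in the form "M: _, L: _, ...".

Collect each base-dimension exponent across the product:
  M: 2·(-2) − (-2) + (1) = -1
  L: 2·(1) − (-1) + (0) = 3
  T: 2·(-1) − (1) + (0) = -3
So the dimensions are [M⁻¹ L³ T⁻³].

M: -1, L: 3, T: -3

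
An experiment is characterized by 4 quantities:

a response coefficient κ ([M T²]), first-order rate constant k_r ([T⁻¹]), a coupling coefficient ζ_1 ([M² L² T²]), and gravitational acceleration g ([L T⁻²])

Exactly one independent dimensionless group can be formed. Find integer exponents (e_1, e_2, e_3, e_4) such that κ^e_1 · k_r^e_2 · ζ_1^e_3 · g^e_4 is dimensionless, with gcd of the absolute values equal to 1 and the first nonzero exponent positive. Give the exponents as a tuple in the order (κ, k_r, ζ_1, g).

M: e_1·(1) + e_2·(0) + e_3·(2) + e_4·(0) = 0
L: e_1·(0) + e_2·(0) + e_3·(2) + e_4·(1) = 0
T: e_1·(2) + e_2·(-1) + e_3·(2) + e_4·(-2) = 0
Solving this homogeneous linear system for the smallest-integer solution (first nonzero entry positive) gives (2, -2, -1, 2).

(2, -2, -1, 2)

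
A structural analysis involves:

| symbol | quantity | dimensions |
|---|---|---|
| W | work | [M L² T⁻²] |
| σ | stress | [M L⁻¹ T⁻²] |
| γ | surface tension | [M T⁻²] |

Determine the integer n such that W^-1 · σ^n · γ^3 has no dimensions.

-2

Balance the M exponent: (1)·n from σ, plus −(1) + 3·(1) = 2 from the rest, must sum to zero.
n + 2 = 0, so n = -2.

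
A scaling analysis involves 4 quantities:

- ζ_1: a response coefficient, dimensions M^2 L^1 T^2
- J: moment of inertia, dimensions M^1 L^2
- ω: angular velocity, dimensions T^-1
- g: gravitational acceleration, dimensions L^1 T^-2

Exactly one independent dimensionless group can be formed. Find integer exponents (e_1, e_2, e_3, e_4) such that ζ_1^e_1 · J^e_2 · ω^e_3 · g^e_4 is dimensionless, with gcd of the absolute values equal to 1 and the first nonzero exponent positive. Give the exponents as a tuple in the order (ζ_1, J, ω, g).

M: e_1·(2) + e_2·(1) + e_3·(0) + e_4·(0) = 0
L: e_1·(1) + e_2·(2) + e_3·(0) + e_4·(1) = 0
T: e_1·(2) + e_2·(0) + e_3·(-1) + e_4·(-2) = 0
Solving this homogeneous linear system for the smallest-integer solution (first nonzero entry positive) gives (1, -2, -4, 3).

(1, -2, -4, 3)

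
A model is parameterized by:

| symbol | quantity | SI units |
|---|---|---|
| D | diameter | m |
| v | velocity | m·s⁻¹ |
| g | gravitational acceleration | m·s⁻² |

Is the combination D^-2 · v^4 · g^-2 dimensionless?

Sum the exponent of each base dimension across the product:
  L: −2·[D]_L + 4·[v]_L − 2·[g]_L = −2·(1) + 4·(1) − 2·(1) = 0
  T: −2·[D]_T + 4·[v]_T − 2·[g]_T = −2·(0) + 4·(-1) − 2·(-2) = 0
All base exponents vanish — dimensionless.

yes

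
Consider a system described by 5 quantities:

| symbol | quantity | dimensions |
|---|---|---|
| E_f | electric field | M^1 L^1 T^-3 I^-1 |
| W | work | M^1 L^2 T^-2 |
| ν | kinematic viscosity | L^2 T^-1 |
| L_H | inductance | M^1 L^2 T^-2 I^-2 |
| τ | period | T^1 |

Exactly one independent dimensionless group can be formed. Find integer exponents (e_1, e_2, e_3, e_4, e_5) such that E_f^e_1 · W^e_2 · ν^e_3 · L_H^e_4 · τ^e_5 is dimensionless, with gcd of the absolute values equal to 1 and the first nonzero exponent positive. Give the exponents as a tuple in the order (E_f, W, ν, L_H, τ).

M: e_1·(1) + e_2·(1) + e_3·(0) + e_4·(1) + e_5·(0) = 0
L: e_1·(1) + e_2·(2) + e_3·(2) + e_4·(2) + e_5·(0) = 0
T: e_1·(-3) + e_2·(-2) + e_3·(-1) + e_4·(-2) + e_5·(1) = 0
I: e_1·(-1) + e_2·(0) + e_3·(0) + e_4·(-2) + e_5·(0) = 0
Solving this homogeneous linear system for the smallest-integer solution (first nonzero entry positive) gives (2, -1, 1, -1, 3).

(2, -1, 1, -1, 3)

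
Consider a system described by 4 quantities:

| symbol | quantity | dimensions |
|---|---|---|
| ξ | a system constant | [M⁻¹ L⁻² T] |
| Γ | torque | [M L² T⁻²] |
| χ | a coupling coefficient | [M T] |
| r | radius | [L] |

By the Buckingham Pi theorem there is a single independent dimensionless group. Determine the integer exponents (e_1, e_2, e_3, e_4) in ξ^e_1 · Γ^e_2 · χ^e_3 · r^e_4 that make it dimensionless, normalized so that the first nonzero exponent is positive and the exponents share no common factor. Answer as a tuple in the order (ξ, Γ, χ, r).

M: e_1·(-1) + e_2·(1) + e_3·(1) + e_4·(0) = 0
L: e_1·(-2) + e_2·(2) + e_3·(0) + e_4·(1) = 0
T: e_1·(1) + e_2·(-2) + e_3·(1) + e_4·(0) = 0
Solving this homogeneous linear system for the smallest-integer solution (first nonzero entry positive) gives (3, 2, 1, 2).

(3, 2, 1, 2)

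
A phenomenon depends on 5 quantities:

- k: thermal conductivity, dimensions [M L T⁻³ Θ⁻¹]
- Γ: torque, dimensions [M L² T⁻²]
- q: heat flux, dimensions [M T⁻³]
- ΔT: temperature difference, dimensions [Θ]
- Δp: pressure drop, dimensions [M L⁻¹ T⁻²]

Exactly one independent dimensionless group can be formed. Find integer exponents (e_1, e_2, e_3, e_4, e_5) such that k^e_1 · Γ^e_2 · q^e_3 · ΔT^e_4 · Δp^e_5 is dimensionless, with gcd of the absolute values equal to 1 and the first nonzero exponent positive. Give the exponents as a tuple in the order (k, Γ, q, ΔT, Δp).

(3, -1, -3, 3, 1)

M: e_1·(1) + e_2·(1) + e_3·(1) + e_4·(0) + e_5·(1) = 0
L: e_1·(1) + e_2·(2) + e_3·(0) + e_4·(0) + e_5·(-1) = 0
T: e_1·(-3) + e_2·(-2) + e_3·(-3) + e_4·(0) + e_5·(-2) = 0
Θ: e_1·(-1) + e_2·(0) + e_3·(0) + e_4·(1) + e_5·(0) = 0
Solving this homogeneous linear system for the smallest-integer solution (first nonzero entry positive) gives (3, -1, -3, 3, 1).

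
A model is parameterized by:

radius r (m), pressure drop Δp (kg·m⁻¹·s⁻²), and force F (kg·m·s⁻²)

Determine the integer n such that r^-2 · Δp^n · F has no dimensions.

Balance the M exponent: (1)·n from Δp, plus −2·(0) + (1) = 1 from the rest, must sum to zero.
n + 1 = 0, so n = -1.

-1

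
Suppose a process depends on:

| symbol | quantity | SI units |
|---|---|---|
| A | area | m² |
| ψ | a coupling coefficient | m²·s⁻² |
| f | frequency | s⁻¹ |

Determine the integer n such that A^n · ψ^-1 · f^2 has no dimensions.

1

Balance the L exponent: (2)·n from A, plus −(2) + 2·(0) = -2 from the rest, must sum to zero.
2n − 2 = 0, so n = 1.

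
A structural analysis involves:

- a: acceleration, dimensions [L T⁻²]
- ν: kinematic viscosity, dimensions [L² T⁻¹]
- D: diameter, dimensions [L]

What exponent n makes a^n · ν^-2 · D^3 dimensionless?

Balance the L exponent: (1)·n from a, plus −2·(2) + 3·(1) = -1 from the rest, must sum to zero.
n − 1 = 0, so n = 1.

1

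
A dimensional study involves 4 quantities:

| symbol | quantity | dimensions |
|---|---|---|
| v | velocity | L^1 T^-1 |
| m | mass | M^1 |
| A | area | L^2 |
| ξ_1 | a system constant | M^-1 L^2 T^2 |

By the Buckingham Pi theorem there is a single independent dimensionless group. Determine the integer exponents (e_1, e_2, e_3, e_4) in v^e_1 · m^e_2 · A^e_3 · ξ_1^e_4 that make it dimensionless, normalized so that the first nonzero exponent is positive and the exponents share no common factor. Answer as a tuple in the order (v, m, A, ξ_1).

(2, 1, -2, 1)

M: e_1·(0) + e_2·(1) + e_3·(0) + e_4·(-1) = 0
L: e_1·(1) + e_2·(0) + e_3·(2) + e_4·(2) = 0
T: e_1·(-1) + e_2·(0) + e_3·(0) + e_4·(2) = 0
Solving this homogeneous linear system for the smallest-integer solution (first nonzero entry positive) gives (2, 1, -2, 1).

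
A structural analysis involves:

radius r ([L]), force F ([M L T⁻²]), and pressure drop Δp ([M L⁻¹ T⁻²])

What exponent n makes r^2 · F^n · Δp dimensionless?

-1

Balance the M exponent: (1)·n from F, plus 2·(0) + (1) = 1 from the rest, must sum to zero.
n + 1 = 0, so n = -1.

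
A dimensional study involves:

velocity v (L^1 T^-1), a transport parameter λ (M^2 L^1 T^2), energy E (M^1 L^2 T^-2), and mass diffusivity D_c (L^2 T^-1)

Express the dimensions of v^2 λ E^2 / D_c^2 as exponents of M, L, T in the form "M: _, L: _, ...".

Collect each base-dimension exponent across the product:
  M: 2·(0) + (2) + 2·(1) − 2·(0) = 4
  L: 2·(1) + (1) + 2·(2) − 2·(2) = 3
  T: 2·(-1) + (2) + 2·(-2) − 2·(-1) = -2
So the dimensions are [M⁴ L³ T⁻²].

M: 4, L: 3, T: -2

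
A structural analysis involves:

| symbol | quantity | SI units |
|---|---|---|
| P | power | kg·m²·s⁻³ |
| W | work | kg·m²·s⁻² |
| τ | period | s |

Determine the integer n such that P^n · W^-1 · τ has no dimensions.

1

Balance the M exponent: (1)·n from P, plus −(1) + (0) = -1 from the rest, must sum to zero.
n − 1 = 0, so n = 1.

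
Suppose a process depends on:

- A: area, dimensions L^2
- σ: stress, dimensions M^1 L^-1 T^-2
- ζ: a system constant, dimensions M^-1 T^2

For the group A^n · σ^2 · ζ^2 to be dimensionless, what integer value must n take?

1

Balance the L exponent: (2)·n from A, plus 2·(-1) + 2·(0) = -2 from the rest, must sum to zero.
2n − 2 = 0, so n = 1.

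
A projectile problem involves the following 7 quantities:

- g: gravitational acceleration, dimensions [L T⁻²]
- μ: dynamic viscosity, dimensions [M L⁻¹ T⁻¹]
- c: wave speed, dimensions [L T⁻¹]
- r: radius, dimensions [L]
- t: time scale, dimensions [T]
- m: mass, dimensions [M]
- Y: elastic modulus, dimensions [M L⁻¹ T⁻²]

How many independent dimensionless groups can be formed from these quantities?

4

There are 7 variables and 3 base dimensions (M, L, T).
The dimension matrix has rank 3.
Independent dimensionless groups: 7 − 3 = 4.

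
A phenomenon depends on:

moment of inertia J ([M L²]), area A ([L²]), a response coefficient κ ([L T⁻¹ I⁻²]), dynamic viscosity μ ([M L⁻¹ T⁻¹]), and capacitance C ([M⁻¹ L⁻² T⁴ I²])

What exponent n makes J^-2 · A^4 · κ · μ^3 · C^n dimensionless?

Balance the M exponent: (-1)·n from C, plus −2·(1) + 4·(0) + (0) + 3·(1) = 1 from the rest, must sum to zero.
−n + 1 = 0, so n = 1.

1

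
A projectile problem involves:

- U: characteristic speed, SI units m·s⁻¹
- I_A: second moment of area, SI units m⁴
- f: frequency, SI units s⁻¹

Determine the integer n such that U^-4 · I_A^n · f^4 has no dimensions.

Balance the L exponent: (4)·n from I_A, plus −4·(1) + 4·(0) = -4 from the rest, must sum to zero.
4n − 4 = 0, so n = 1.

1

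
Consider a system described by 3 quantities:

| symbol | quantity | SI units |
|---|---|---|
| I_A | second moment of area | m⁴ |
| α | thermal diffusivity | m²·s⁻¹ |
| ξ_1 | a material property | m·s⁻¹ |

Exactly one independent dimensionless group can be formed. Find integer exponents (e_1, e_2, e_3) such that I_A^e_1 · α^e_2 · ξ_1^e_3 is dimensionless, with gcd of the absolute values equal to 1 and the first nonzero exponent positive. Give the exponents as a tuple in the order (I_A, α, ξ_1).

L: e_1·(4) + e_2·(2) + e_3·(1) = 0
T: e_1·(0) + e_2·(-1) + e_3·(-1) = 0
Solving this homogeneous linear system for the smallest-integer solution (first nonzero entry positive) gives (1, -4, 4).

(1, -4, 4)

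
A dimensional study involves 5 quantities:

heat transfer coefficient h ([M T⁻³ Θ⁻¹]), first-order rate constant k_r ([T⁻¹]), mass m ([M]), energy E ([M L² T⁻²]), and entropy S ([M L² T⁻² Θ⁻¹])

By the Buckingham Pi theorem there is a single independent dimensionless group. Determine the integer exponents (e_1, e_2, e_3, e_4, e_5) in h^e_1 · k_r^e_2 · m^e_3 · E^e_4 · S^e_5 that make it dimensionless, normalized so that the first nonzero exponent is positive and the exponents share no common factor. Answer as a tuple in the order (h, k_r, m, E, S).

M: e_1·(1) + e_2·(0) + e_3·(1) + e_4·(1) + e_5·(1) = 0
L: e_1·(0) + e_2·(0) + e_3·(0) + e_4·(2) + e_5·(2) = 0
T: e_1·(-3) + e_2·(-1) + e_3·(0) + e_4·(-2) + e_5·(-2) = 0
Θ: e_1·(-1) + e_2·(0) + e_3·(0) + e_4·(0) + e_5·(-1) = 0
Solving this homogeneous linear system for the smallest-integer solution (first nonzero entry positive) gives (1, -3, -1, 1, -1).

(1, -3, -1, 1, -1)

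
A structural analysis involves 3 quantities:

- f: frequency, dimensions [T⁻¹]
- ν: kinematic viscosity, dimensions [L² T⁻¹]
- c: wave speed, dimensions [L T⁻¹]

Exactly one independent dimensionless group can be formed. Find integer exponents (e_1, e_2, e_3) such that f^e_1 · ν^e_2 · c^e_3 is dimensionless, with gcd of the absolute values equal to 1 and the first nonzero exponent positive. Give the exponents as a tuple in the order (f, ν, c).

L: e_1·(0) + e_2·(2) + e_3·(1) = 0
T: e_1·(-1) + e_2·(-1) + e_3·(-1) = 0
Solving this homogeneous linear system for the smallest-integer solution (first nonzero entry positive) gives (1, 1, -2).

(1, 1, -2)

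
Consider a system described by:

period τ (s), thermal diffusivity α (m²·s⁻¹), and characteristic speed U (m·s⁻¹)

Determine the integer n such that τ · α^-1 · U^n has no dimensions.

2

Balance the L exponent: (1)·n from U, plus (0) − (2) = -2 from the rest, must sum to zero.
n − 2 = 0, so n = 2.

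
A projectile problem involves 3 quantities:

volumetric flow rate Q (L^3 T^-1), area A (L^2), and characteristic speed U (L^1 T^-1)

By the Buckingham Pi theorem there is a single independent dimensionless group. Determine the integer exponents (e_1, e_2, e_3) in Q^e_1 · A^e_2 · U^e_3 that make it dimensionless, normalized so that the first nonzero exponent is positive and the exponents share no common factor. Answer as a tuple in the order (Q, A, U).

L: e_1·(3) + e_2·(2) + e_3·(1) = 0
T: e_1·(-1) + e_2·(0) + e_3·(-1) = 0
Solving this homogeneous linear system for the smallest-integer solution (first nonzero entry positive) gives (1, -1, -1).

(1, -1, -1)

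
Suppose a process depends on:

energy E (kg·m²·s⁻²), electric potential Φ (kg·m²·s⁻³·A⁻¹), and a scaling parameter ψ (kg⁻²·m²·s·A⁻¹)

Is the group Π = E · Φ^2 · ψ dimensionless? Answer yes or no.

no

Sum the exponent of each base dimension across the product:
  M: [E]_M + 2·[Φ]_M + [ψ]_M = (1) + 2·(1) + (-2) = 1
  L: [E]_L + 2·[Φ]_L + [ψ]_L = (2) + 2·(2) + (2) = 8
  T: [E]_T + 2·[Φ]_T + [ψ]_T = (-2) + 2·(-3) + (1) = -7
  I: [E]_I + 2·[Φ]_I + [ψ]_I = (0) + 2·(-1) + (-1) = -3
Net dimensions [M L⁸ T⁻⁷ I⁻³] ≠ [1] — not dimensionless.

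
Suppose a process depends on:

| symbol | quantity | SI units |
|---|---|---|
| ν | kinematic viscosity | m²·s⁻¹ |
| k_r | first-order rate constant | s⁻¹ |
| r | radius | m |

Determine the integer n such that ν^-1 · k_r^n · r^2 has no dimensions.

1

Balance the T exponent: (-1)·n from k_r, plus −(-1) + 2·(0) = 1 from the rest, must sum to zero.
−n + 1 = 0, so n = 1.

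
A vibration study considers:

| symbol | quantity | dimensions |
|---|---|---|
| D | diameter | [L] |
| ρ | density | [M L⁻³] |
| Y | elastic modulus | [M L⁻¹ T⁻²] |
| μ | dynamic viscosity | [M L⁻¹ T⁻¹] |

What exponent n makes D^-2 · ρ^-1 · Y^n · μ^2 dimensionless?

-1

Balance the M exponent: (1)·n from Y, plus −2·(0) − (1) + 2·(1) = 1 from the rest, must sum to zero.
n + 1 = 0, so n = -1.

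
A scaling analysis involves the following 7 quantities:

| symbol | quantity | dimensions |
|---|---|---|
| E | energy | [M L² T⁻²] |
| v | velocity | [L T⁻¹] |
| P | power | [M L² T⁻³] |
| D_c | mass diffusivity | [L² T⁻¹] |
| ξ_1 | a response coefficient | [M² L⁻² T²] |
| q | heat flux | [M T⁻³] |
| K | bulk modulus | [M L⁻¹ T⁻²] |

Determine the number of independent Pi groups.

4

There are 7 variables and 3 base dimensions (M, L, T).
The dimension matrix has rank 3.
Independent dimensionless groups: 7 − 3 = 4.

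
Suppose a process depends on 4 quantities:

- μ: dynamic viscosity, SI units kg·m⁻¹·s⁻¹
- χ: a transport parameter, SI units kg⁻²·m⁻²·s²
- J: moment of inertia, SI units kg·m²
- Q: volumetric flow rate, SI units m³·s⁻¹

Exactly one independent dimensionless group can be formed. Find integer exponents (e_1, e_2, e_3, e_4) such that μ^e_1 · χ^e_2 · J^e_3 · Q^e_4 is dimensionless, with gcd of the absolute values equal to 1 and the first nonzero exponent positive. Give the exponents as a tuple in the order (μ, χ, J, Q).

(4, 3, 2, 2)

M: e_1·(1) + e_2·(-2) + e_3·(1) + e_4·(0) = 0
L: e_1·(-1) + e_2·(-2) + e_3·(2) + e_4·(3) = 0
T: e_1·(-1) + e_2·(2) + e_3·(0) + e_4·(-1) = 0
Solving this homogeneous linear system for the smallest-integer solution (first nonzero entry positive) gives (4, 3, 2, 2).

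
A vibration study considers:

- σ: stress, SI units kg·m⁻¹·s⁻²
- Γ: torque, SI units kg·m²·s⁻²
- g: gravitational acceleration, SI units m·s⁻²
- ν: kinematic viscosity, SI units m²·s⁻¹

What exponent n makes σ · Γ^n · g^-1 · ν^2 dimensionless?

Balance the M exponent: (1)·n from Γ, plus (1) − (0) + 2·(0) = 1 from the rest, must sum to zero.
n + 1 = 0, so n = -1.

-1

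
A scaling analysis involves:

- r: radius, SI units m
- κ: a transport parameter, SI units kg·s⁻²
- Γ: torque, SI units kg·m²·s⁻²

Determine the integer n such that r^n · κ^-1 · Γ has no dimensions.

-2

Balance the L exponent: (1)·n from r, plus −(0) + (2) = 2 from the rest, must sum to zero.
n + 2 = 0, so n = -2.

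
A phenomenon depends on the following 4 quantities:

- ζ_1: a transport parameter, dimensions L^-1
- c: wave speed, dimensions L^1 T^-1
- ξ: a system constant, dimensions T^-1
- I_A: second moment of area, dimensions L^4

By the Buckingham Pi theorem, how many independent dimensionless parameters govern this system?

There are 4 variables and 2 base dimensions (L, T).
The dimension matrix has rank 2.
Independent dimensionless groups: 4 − 2 = 2.

2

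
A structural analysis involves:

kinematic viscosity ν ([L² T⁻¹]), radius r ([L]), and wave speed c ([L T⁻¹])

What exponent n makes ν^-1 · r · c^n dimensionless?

1

Balance the L exponent: (1)·n from c, plus −(2) + (1) = -1 from the rest, must sum to zero.
n − 1 = 0, so n = 1.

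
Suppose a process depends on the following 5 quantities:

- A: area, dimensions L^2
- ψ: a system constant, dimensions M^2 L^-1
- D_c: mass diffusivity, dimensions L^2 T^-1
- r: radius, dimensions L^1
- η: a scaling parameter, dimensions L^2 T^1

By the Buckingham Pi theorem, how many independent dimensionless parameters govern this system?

2

There are 5 variables and 3 base dimensions (M, L, T).
The dimension matrix has rank 3.
Independent dimensionless groups: 5 − 3 = 2.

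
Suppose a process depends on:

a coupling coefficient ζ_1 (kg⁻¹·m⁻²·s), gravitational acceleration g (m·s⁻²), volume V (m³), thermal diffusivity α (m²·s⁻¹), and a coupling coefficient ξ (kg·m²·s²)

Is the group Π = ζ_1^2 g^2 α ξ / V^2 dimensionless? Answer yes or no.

Sum the exponent of each base dimension across the product:
  M: 2·[ζ_1]_M + 2·[g]_M − 2·[V]_M + [α]_M + [ξ]_M = 2·(-1) + 2·(0) − 2·(0) + (0) + (1) = -1
  L: 2·[ζ_1]_L + 2·[g]_L − 2·[V]_L + [α]_L + [ξ]_L = 2·(-2) + 2·(1) − 2·(3) + (2) + (2) = -4
  T: 2·[ζ_1]_T + 2·[g]_T − 2·[V]_T + [α]_T + [ξ]_T = 2·(1) + 2·(-2) − 2·(0) + (-1) + (2) = -1
Net dimensions [M⁻¹ L⁻⁴ T⁻¹] ≠ [1] — not dimensionless.

no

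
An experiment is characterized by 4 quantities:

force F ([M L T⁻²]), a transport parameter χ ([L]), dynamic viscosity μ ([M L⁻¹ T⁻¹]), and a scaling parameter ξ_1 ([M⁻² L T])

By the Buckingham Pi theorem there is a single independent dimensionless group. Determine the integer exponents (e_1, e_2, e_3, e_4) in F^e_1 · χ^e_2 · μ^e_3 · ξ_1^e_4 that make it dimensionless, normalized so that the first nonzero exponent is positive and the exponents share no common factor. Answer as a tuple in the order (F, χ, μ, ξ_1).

(1, -3, -3, -1)

M: e_1·(1) + e_2·(0) + e_3·(1) + e_4·(-2) = 0
L: e_1·(1) + e_2·(1) + e_3·(-1) + e_4·(1) = 0
T: e_1·(-2) + e_2·(0) + e_3·(-1) + e_4·(1) = 0
Solving this homogeneous linear system for the smallest-integer solution (first nonzero entry positive) gives (1, -3, -3, -1).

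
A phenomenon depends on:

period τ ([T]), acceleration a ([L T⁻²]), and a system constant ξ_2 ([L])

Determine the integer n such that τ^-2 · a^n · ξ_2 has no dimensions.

-1

Balance the L exponent: (1)·n from a, plus −2·(0) + (1) = 1 from the rest, must sum to zero.
n + 1 = 0, so n = -1.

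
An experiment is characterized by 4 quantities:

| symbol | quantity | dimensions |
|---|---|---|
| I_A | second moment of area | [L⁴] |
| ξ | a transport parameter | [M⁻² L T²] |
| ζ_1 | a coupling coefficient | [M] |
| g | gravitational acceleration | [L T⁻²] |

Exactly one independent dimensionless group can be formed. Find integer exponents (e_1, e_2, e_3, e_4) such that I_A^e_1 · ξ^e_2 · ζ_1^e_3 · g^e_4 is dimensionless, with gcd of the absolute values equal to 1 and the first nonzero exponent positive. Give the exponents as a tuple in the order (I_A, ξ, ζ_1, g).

(1, -2, -4, -2)

M: e_1·(0) + e_2·(-2) + e_3·(1) + e_4·(0) = 0
L: e_1·(4) + e_2·(1) + e_3·(0) + e_4·(1) = 0
T: e_1·(0) + e_2·(2) + e_3·(0) + e_4·(-2) = 0
Solving this homogeneous linear system for the smallest-integer solution (first nonzero entry positive) gives (1, -2, -4, -2).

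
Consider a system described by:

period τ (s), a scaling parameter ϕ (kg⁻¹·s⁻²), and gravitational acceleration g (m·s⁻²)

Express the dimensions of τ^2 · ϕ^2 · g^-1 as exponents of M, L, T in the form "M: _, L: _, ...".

M: -2, L: -1, T: 0

Collect each base-dimension exponent across the product:
  M: 2·(0) + 2·(-1) − (0) = -2
  L: 2·(0) + 2·(0) − (1) = -1
  T: 2·(1) + 2·(-2) − (-2) = 0
So the dimensions are [M⁻² L⁻¹].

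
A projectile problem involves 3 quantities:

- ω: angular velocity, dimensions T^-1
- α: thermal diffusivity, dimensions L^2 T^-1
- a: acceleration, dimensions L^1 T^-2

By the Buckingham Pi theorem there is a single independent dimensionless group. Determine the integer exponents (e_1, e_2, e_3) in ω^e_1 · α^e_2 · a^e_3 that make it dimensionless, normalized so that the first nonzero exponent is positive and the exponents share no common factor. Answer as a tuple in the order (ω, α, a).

L: e_1·(0) + e_2·(2) + e_3·(1) = 0
T: e_1·(-1) + e_2·(-1) + e_3·(-2) = 0
Solving this homogeneous linear system for the smallest-integer solution (first nonzero entry positive) gives (3, 1, -2).

(3, 1, -2)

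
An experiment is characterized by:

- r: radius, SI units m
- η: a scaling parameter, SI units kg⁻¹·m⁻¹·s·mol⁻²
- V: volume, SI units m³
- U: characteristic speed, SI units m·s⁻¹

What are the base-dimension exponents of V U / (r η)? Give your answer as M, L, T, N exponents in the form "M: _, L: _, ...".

Collect each base-dimension exponent across the product:
  M: −(0) − (-1) + (0) + (0) = 1
  L: −(1) − (-1) + (3) + (1) = 4
  T: −(0) − (1) + (0) + (-1) = -2
  N: −(0) − (-2) + (0) + (0) = 2
So the dimensions are [M L⁴ T⁻² N²].

M: 1, L: 4, T: -2, N: 2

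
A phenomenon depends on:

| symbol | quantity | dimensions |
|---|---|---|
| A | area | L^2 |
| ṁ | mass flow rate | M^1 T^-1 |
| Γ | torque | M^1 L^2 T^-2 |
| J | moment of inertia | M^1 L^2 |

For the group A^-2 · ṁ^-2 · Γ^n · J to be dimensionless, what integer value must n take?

1

Balance the M exponent: (1)·n from Γ, plus −2·(0) − 2·(1) + (1) = -1 from the rest, must sum to zero.
n − 1 = 0, so n = 1.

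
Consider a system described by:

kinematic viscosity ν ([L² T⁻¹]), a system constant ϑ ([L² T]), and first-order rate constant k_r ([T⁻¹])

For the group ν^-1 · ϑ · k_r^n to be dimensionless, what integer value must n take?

Balance the T exponent: (-1)·n from k_r, plus −(-1) + (1) = 2 from the rest, must sum to zero.
−n + 2 = 0, so n = 2.

2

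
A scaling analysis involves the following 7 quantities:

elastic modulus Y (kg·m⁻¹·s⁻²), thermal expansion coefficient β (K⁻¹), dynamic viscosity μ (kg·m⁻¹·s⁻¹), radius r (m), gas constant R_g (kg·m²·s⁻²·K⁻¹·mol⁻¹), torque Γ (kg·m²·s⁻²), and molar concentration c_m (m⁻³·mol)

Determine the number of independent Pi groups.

There are 7 variables and 5 base dimensions (M, L, T, Θ, N).
The dimension matrix has rank 5.
Independent dimensionless groups: 7 − 5 = 2.

2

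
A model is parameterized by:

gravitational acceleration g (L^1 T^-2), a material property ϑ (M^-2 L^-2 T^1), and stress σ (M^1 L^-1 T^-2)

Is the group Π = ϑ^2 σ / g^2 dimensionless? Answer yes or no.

Sum the exponent of each base dimension across the product:
  M: −2·[g]_M + 2·[ϑ]_M + [σ]_M = −2·(0) + 2·(-2) + (1) = -3
  L: −2·[g]_L + 2·[ϑ]_L + [σ]_L = −2·(1) + 2·(-2) + (-1) = -7
  T: −2·[g]_T + 2·[ϑ]_T + [σ]_T = −2·(-2) + 2·(1) + (-2) = 4
Net dimensions [M⁻³ L⁻⁷ T⁴] ≠ [1] — not dimensionless.

no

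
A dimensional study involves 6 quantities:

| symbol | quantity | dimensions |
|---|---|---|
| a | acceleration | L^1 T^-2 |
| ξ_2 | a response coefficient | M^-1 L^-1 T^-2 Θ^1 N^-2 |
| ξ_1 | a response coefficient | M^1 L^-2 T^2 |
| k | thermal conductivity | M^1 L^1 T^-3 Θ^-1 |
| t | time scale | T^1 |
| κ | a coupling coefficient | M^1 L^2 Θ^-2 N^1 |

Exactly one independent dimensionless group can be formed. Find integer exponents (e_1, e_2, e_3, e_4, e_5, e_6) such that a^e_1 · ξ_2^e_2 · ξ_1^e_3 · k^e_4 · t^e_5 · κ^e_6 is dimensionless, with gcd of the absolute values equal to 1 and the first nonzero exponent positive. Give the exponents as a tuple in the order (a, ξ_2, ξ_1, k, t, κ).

M: e_1·(0) + e_2·(-1) + e_3·(1) + e_4·(1) + e_5·(0) + e_6·(1) = 0
L: e_1·(1) + e_2·(-1) + e_3·(-2) + e_4·(1) + e_5·(0) + e_6·(2) = 0
T: e_1·(-2) + e_2·(-2) + e_3·(2) + e_4·(-3) + e_5·(1) + e_6·(0) = 0
Θ: e_1·(0) + e_2·(1) + e_3·(0) + e_4·(-1) + e_5·(0) + e_6·(-2) = 0
N: e_1·(0) + e_2·(-2) + e_3·(0) + e_4·(0) + e_5·(0) + e_6·(1) = 0
Solving this homogeneous linear system for the smallest-integer solution (first nonzero entry positive) gives (4, 1, 2, -3, -3, 2).

(4, 1, 2, -3, -3, 2)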